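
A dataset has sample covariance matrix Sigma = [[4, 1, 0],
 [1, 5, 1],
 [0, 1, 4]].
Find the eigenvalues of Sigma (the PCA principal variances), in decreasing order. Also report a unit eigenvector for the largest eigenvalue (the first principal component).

Step 1 — characteristic polynomial p(λ) = det(λI - Sigma) = λ³ - tr·λ² + c_1·λ - det, where tr = trace, c_1 = sum of the principal 2×2 minors, det = det(Sigma):
  tr = 4 + 5 + 4 = 13,
  c_1 = (4·5 - (1)²) + (4·4 - (0)²) + (5·4 - (1)²) = 19 + 16 + 19 = 54,
  det = 4·(5·4 - (1)²) - (1)·((1)·4 - (1)·(0)) + (0)·((1)·(1) - 5·(0)) = 4·(19) - (1)·(4) + (0)·(1) = 72.
  So p(λ) = λ³ - 13λ² + 54λ - 72.
Step 2 — look for an integer root (rational root theorem: any rational root is an integer divisor of 72). Testing λ = 3:
  p(3) = 27 - 117 + 162 - 72 = 0  ✓
  Dividing out (λ - 3): p(λ) = (λ - 3)(λ² - 10λ + 24).
Step 3 — remaining eigenvalues from the quadratic λ² - 10λ + 24 = 0:
  Δ = 10² - 4·24 = 100 - 96 = 4,  λ = (10 ± √4)/2 = (10 ± 2)/2 = 6 or 4.
  Sorted: λ_1 = 6,  λ_2 = 4,  λ_3 = 3  (check: sum = 13 = tr ✓).

Step 4 — unit eigenvector for λ_1 = 6: v spans the null space of (Sigma - λ_1 I), whose rows are
  r_1 = (-2, 1, 0),  r_2 = (1, -1, 1),  r_3 = (0, 1, -2).
  v is orthogonal to every row, so take v ∝ r_1 × r_2 = ((1)·(1) - (0)·(-1), (0)·(1) - (-2)·(1), (-2)·(-1) - (1)·(1)) = (1, 2, 1).
  Let u = (1, 2, 1).
  ||u|| = √((1)² + (2)² + (1)²) = √(6) ≈ 2.4495,  v_1 = u/||u|| ≈ (0.4082, 0.8165, 0.4082) (||v_1|| = 1).

λ_1 = 6,  λ_2 = 4,  λ_3 = 3;  v_1 ≈ (0.4082, 0.8165, 0.4082)


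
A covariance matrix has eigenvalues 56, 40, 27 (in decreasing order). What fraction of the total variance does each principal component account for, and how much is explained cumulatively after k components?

Step 1 — total variance = trace(Sigma) = Σ λ_i = 56 + 40 + 27 = 123.

Step 2 — fraction explained by component i = λ_i / Σ λ:
  PC1: 56/123 = 0.4553
  PC2: 40/123 = 0.3252
  PC3: 27/123 = 0.2195

Step 3 — cumulative fraction after k components = (λ_1 + ... + λ_k) / Σ λ:
  k = 1: 56/123 = 0.4553
  k = 2: (56 + 40)/123 = 96/123 = 0.7805
  k = 3: (56 + 40 + 27)/123 = 123/123 = 1

Summary (fraction, with percent):

explained: PC1 0.4553 (45.53%), PC2 0.3252 (32.52%), PC3 0.2195 (21.95%);  cumulative: 0.4553, 0.7805, 1


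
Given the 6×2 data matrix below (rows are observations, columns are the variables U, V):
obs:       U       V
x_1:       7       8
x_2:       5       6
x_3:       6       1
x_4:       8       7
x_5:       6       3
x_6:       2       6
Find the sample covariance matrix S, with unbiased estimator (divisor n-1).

Step 1 — column means:
  mean(U) = (7 + 5 + 6 + 8 + 6 + 2) / 6 = 34/6 = 5.6667
  mean(V) = (8 + 6 + 1 + 7 + 3 + 6) / 6 = 31/6 = 5.1667

Step 2 — sample covariance S[i,j] = (1/(n-1)) · Σ_k (x_{k,i} - mean_i) · (x_{k,j} - mean_j), with n-1 = 5.
  S[U,U] = ((1.3333)·(1.3333) + (-0.6667)·(-0.6667) + (0.3333)·(0.3333) + (2.3333)·(2.3333) + (0.3333)·(0.3333) + (-3.6667)·(-3.6667)) / 5 = 21.3333/5 = 4.2667
  S[U,V] = ((1.3333)·(2.8333) + (-0.6667)·(0.8333) + (0.3333)·(-4.1667) + (2.3333)·(1.8333) + (0.3333)·(-2.1667) + (-3.6667)·(0.8333)) / 5 = 2.3333/5 = 0.4667
  S[V,V] = ((2.8333)·(2.8333) + (0.8333)·(0.8333) + (-4.1667)·(-4.1667) + (1.8333)·(1.8333) + (-2.1667)·(-2.1667) + (0.8333)·(0.8333)) / 5 = 34.8333/5 = 6.9667

S is symmetric (S[j,i] = S[i,j]). Assembling:

S = [[4.2667, 0.4667],
 [0.4667, 6.9667]]


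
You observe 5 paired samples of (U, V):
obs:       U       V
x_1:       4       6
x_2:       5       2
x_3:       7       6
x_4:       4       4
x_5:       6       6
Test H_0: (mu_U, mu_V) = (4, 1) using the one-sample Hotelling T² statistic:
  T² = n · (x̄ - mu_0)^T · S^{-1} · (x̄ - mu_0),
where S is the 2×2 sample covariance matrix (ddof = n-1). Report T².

Step 1 — sample mean vector:
  mean(U) = (4 + 5 + 7 + 4 + 6) / 5 = 26/5 = 5.2
  mean(V) = (6 + 2 + 6 + 4 + 6) / 5 = 24/5 = 4.8
  x̄ = (5.2, 4.8),  deviation x̄ - mu_0 = (5.2, 4.8) - (4, 1) = (1.2, 3.8).

Step 2 — sample covariance matrix, S[i,j] = (1/(n-1)) · Σ_k (x_{k,i} - mean_i) · (x_{k,j} - mean_j), divisor n-1 = 4:
  S[U,U] = ((-1.2)·(-1.2) + (-0.2)·(-0.2) + (1.8)·(1.8) + (-1.2)·(-1.2) + (0.8)·(0.8)) / 4 = 6.8/4 = 1.7
  S[U,V] = ((-1.2)·(1.2) + (-0.2)·(-2.8) + (1.8)·(1.2) + (-1.2)·(-0.8) + (0.8)·(1.2)) / 4 = 3.2/4 = 0.8
  S[V,V] = ((1.2)·(1.2) + (-2.8)·(-2.8) + (1.2)·(1.2) + (-0.8)·(-0.8) + (1.2)·(1.2)) / 4 = 12.8/4 = 3.2
  S = [[1.7, 0.8],
 [0.8, 3.2]].

Step 3 — invert S. det(S) = 1.7·3.2 - (0.8)² = 4.8.
  S^{-1} = (1/det) · [[d, -b], [-b, a]] = [[0.6667, -0.1667],
 [-0.1667, 0.3542]].

Step 4 — quadratic form (x̄ - mu_0)^T · S^{-1} · (x̄ - mu_0):
  S^{-1} · (x̄ - mu_0) = (0.1667, 1.1458),
  (x̄ - mu_0)^T · [...] = (1.2)·(0.1667) + (3.8)·(1.1458) = 4.5542.

Step 5 — scale by n: T² = 5 · 4.5542 = 22.7708.

T² ≈ 22.7708


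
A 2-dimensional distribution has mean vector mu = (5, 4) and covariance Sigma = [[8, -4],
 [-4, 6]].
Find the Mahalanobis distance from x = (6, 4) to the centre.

Step 1 — centre the observation: (x - mu) = (1, 0).

Step 2 — invert Sigma. det(Sigma) = 8·6 - (-4)² = 32.
  Sigma^{-1} = (1/det) · [[d, -b], [-b, a]] = [[0.1875, 0.125],
 [0.125, 0.25]].

Step 3 — form the quadratic (x - mu)^T · Sigma^{-1} · (x - mu):
  Sigma^{-1} · (x - mu) = (0.1875, 0.125).
  (x - mu)^T · [Sigma^{-1} · (x - mu)] = (1)·(0.1875) + (0)·(0.125) = 0.1875.

Step 4 — take square root: d = √(0.1875) ≈ 0.433.

d(x, mu) = √(0.1875) ≈ 0.433


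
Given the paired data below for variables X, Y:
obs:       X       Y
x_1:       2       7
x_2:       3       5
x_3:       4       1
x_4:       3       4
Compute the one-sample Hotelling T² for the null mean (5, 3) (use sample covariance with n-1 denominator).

Step 1 — sample mean vector:
  mean(X) = (2 + 3 + 4 + 3) / 4 = 12/4 = 3
  mean(Y) = (7 + 5 + 1 + 4) / 4 = 17/4 = 4.25
  x̄ = (3, 4.25),  deviation x̄ - mu_0 = (3, 4.25) - (5, 3) = (-2, 1.25).

Step 2 — sample covariance matrix, S[i,j] = (1/(n-1)) · Σ_k (x_{k,i} - mean_i) · (x_{k,j} - mean_j), divisor n-1 = 3:
  S[X,X] = ((-1)·(-1) + (0)·(0) + (1)·(1) + (0)·(0)) / 3 = 2/3 = 0.6667
  S[X,Y] = ((-1)·(2.75) + (0)·(0.75) + (1)·(-3.25) + (0)·(-0.25)) / 3 = -6/3 = -2
  S[Y,Y] = ((2.75)·(2.75) + (0.75)·(0.75) + (-3.25)·(-3.25) + (-0.25)·(-0.25)) / 3 = 18.75/3 = 6.25
  S = [[0.6667, -2],
 [-2, 6.25]].

Step 3 — invert S. det(S) = 0.6667·6.25 - (-2)² = 0.1667.
  S^{-1} = (1/det) · [[d, -b], [-b, a]] = [[37.5, 12],
 [12, 4]].

Step 4 — quadratic form (x̄ - mu_0)^T · S^{-1} · (x̄ - mu_0):
  S^{-1} · (x̄ - mu_0) = (-60, -19),
  (x̄ - mu_0)^T · [...] = (-2)·(-60) + (1.25)·(-19) = 96.25.

Step 5 — scale by n: T² = 4 · 96.25 = 385.

T² ≈ 385


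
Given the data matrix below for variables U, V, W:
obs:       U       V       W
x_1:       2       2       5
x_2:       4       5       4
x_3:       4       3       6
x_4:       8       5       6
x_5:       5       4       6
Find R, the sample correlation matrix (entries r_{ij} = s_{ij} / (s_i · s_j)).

Step 1 — column means:
  mean(U) = (2 + 4 + 4 + 8 + 5) / 5 = 23/5 = 4.6
  mean(V) = (2 + 5 + 3 + 5 + 4) / 5 = 19/5 = 3.8
  mean(W) = (5 + 4 + 6 + 6 + 6) / 5 = 27/5 = 5.4

Step 2 — sample variances and covariances s[i,j] = (1/(n-1)) · Σ_k (x_{k,i} - mean_i) · (x_{k,j} - mean_j), with n-1 = 4:
  s[U,U] = ((-2.6)·(-2.6) + (-0.6)·(-0.6) + (-0.6)·(-0.6) + (3.4)·(3.4) + (0.4)·(0.4)) / 4 = 19.2/4 = 4.8
  s[U,V] = ((-2.6)·(-1.8) + (-0.6)·(1.2) + (-0.6)·(-0.8) + (3.4)·(1.2) + (0.4)·(0.2)) / 4 = 8.6/4 = 2.15
  s[U,W] = ((-2.6)·(-0.4) + (-0.6)·(-1.4) + (-0.6)·(0.6) + (3.4)·(0.6) + (0.4)·(0.6)) / 4 = 3.8/4 = 0.95
  s[V,V] = ((-1.8)·(-1.8) + (1.2)·(1.2) + (-0.8)·(-0.8) + (1.2)·(1.2) + (0.2)·(0.2)) / 4 = 6.8/4 = 1.7
  s[V,W] = ((-1.8)·(-0.4) + (1.2)·(-1.4) + (-0.8)·(0.6) + (1.2)·(0.6) + (0.2)·(0.6)) / 4 = -0.6/4 = -0.15
  s[W,W] = ((-0.4)·(-0.4) + (-1.4)·(-1.4) + (0.6)·(0.6) + (0.6)·(0.6) + (0.6)·(0.6)) / 4 = 3.2/4 = 0.8
  Sample standard deviations s_i = √(s[i,i]):
  s(U) = √(4.8) = 2.1909
  s(V) = √(1.7) = 1.3038
  s(W) = √(0.8) = 0.8944

Step 3 — r_{ij} = s_{ij} / (s_i · s_j):
  r[U,U] = 1 (diagonal).
  r[U,V] = 2.15 / (2.1909 · 1.3038) = 2.15 / 2.8566 = 0.7527
  r[U,W] = 0.95 / (2.1909 · 0.8944) = 0.95 / 1.9596 = 0.4848
  r[V,V] = 1 (diagonal).
  r[V,W] = -0.15 / (1.3038 · 0.8944) = -0.15 / 1.1662 = -0.1286
  r[W,W] = 1 (diagonal).

R is symmetric with unit diagonal. Assembling:

R = [[1, 0.7527, 0.4848],
 [0.7527, 1, -0.1286],
 [0.4848, -0.1286, 1]]


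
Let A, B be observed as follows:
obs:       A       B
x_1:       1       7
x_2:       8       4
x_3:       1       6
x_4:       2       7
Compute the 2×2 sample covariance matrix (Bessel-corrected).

Step 1 — column means:
  mean(A) = (1 + 8 + 1 + 2) / 4 = 12/4 = 3
  mean(B) = (7 + 4 + 6 + 7) / 4 = 24/4 = 6

Step 2 — sample covariance S[i,j] = (1/(n-1)) · Σ_k (x_{k,i} - mean_i) · (x_{k,j} - mean_j), with n-1 = 3.
  S[A,A] = ((-2)·(-2) + (5)·(5) + (-2)·(-2) + (-1)·(-1)) / 3 = 34/3 = 11.3333
  S[A,B] = ((-2)·(1) + (5)·(-2) + (-2)·(0) + (-1)·(1)) / 3 = -13/3 = -4.3333
  S[B,B] = ((1)·(1) + (-2)·(-2) + (0)·(0) + (1)·(1)) / 3 = 6/3 = 2

S is symmetric (S[j,i] = S[i,j]). Assembling:

S = [[11.3333, -4.3333],
 [-4.3333, 2]]


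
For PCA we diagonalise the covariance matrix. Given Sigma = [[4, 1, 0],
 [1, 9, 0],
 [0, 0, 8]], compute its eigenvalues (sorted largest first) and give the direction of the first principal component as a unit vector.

Step 1 — characteristic polynomial p(λ) = det(λI - Sigma) = λ³ - tr·λ² + c_1·λ - det, where tr = trace, c_1 = sum of the principal 2×2 minors, det = det(Sigma):
  tr = 4 + 9 + 8 = 21,
  c_1 = (4·9 - (1)²) + (4·8 - (0)²) + (9·8 - (0)²) = 35 + 32 + 72 = 139,
  det = 4·(9·8 - (0)²) - (1)·((1)·8 - (0)·(0)) + (0)·((1)·(0) - 9·(0)) = 4·(72) - (1)·(8) + (0)·(0) = 280.
  So p(λ) = λ³ - 21λ² + 139λ - 280.
Step 2 — look for an integer root (rational root theorem: any rational root is an integer divisor of 280). Testing λ = 8:
  p(8) = 512 - 1344 + 1112 - 280 = 0  ✓
  Dividing out (λ - 8): p(λ) = (λ - 8)(λ² - 13λ + 35).
Step 3 — remaining eigenvalues from the quadratic λ² - 13λ + 35 = 0:
  Δ = 13² - 4·35 = 169 - 140 = 29,  λ = (13 ± √29)/2 = (13 ± 5.3852)/2 ≈ 9.1926 or 3.8074.
  Sorted: λ_1 = 9.1926,  λ_2 = 8,  λ_3 = 3.8074  (check: sum = 21 = tr ✓).

Step 4 — unit eigenvector for λ_1 ≈ 9.1926: v spans the null space of (Sigma - λ_1 I), whose rows are
  r_1 = (-5.1926, 1, 0),  r_2 = (1, -0.1926, 0),  r_3 = (0, 0, -1.1926).
  v is orthogonal to every row, so take v ∝ r_1 × r_3 = ((1)·(-1.1926) - (0)·(0), (0)·(0) - (-5.1926)·(-1.1926), (-5.1926)·(0) - (1)·(0)) ≈ (-1.1926, -6.1926, 0).
  Rescale (multiply by -1 so the first nonzero entry is positive): u = (1.1926, 6.1926, 0).
  ||u|| = √((1.1926)² + (6.1926)² + (0)²) = √(39.7703) ≈ 6.3064,  v_1 = u/||u|| ≈ (0.1891, 0.982, 0) (||v_1|| = 1).

λ_1 = 9.1926,  λ_2 = 8,  λ_3 = 3.8074;  v_1 ≈ (0.1891, 0.982, 0)


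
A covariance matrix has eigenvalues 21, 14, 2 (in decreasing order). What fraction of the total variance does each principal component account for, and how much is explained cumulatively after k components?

Step 1 — total variance = trace(Sigma) = Σ λ_i = 21 + 14 + 2 = 37.

Step 2 — fraction explained by component i = λ_i / Σ λ:
  PC1: 21/37 = 0.5676
  PC2: 14/37 = 0.3784
  PC3: 2/37 = 0.0541

Step 3 — cumulative fraction after k components = (λ_1 + ... + λ_k) / Σ λ:
  k = 1: 21/37 = 0.5676
  k = 2: (21 + 14)/37 = 35/37 = 0.9459
  k = 3: (21 + 14 + 2)/37 = 37/37 = 1

Summary (fraction, with percent):

explained: PC1 0.5676 (56.76%), PC2 0.3784 (37.84%), PC3 0.0541 (5.41%);  cumulative: 0.5676, 0.9459, 1


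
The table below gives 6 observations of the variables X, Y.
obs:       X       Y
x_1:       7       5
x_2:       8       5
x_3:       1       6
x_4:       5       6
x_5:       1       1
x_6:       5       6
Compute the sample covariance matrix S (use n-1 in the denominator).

Step 1 — column means:
  mean(X) = (7 + 8 + 1 + 5 + 1 + 5) / 6 = 27/6 = 4.5
  mean(Y) = (5 + 5 + 6 + 6 + 1 + 6) / 6 = 29/6 = 4.8333

Step 2 — sample covariance S[i,j] = (1/(n-1)) · Σ_k (x_{k,i} - mean_i) · (x_{k,j} - mean_j), with n-1 = 5.
  S[X,X] = ((2.5)·(2.5) + (3.5)·(3.5) + (-3.5)·(-3.5) + (0.5)·(0.5) + (-3.5)·(-3.5) + (0.5)·(0.5)) / 5 = 43.5/5 = 8.7
  S[X,Y] = ((2.5)·(0.1667) + (3.5)·(0.1667) + (-3.5)·(1.1667) + (0.5)·(1.1667) + (-3.5)·(-3.8333) + (0.5)·(1.1667)) / 5 = 11.5/5 = 2.3
  S[Y,Y] = ((0.1667)·(0.1667) + (0.1667)·(0.1667) + (1.1667)·(1.1667) + (1.1667)·(1.1667) + (-3.8333)·(-3.8333) + (1.1667)·(1.1667)) / 5 = 18.8333/5 = 3.7667

S is symmetric (S[j,i] = S[i,j]). Assembling:

S = [[8.7, 2.3],
 [2.3, 3.7667]]


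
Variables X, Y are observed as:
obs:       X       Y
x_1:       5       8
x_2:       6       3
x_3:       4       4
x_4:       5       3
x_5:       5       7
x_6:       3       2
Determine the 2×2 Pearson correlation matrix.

Step 1 — column means:
  mean(X) = (5 + 6 + 4 + 5 + 5 + 3) / 6 = 28/6 = 4.6667
  mean(Y) = (8 + 3 + 4 + 3 + 7 + 2) / 6 = 27/6 = 4.5

Step 2 — sample variances and covariances s[i,j] = (1/(n-1)) · Σ_k (x_{k,i} - mean_i) · (x_{k,j} - mean_j), with n-1 = 5:
  s[X,X] = ((0.3333)·(0.3333) + (1.3333)·(1.3333) + (-0.6667)·(-0.6667) + (0.3333)·(0.3333) + (0.3333)·(0.3333) + (-1.6667)·(-1.6667)) / 5 = 5.3333/5 = 1.0667
  s[X,Y] = ((0.3333)·(3.5) + (1.3333)·(-1.5) + (-0.6667)·(-0.5) + (0.3333)·(-1.5) + (0.3333)·(2.5) + (-1.6667)·(-2.5)) / 5 = 4/5 = 0.8
  s[Y,Y] = ((3.5)·(3.5) + (-1.5)·(-1.5) + (-0.5)·(-0.5) + (-1.5)·(-1.5) + (2.5)·(2.5) + (-2.5)·(-2.5)) / 5 = 29.5/5 = 5.9
  Sample standard deviations s_i = √(s[i,i]):
  s(X) = √(1.0667) = 1.0328
  s(Y) = √(5.9) = 2.429

Step 3 — r_{ij} = s_{ij} / (s_i · s_j):
  r[X,X] = 1 (diagonal).
  r[X,Y] = 0.8 / (1.0328 · 2.429) = 0.8 / 2.5087 = 0.3189
  r[Y,Y] = 1 (diagonal).

R is symmetric with unit diagonal. Assembling:

R = [[1, 0.3189],
 [0.3189, 1]]


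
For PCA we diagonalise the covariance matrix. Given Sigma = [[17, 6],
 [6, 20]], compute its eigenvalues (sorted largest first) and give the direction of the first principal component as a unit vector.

Step 1 — characteristic polynomial of 2×2 Sigma:
  det(Sigma - λI) = λ² - trace · λ + det = 0.
  trace = 17 + 20 = 37, det = 17·20 - (6)² = 304.
Step 2 — discriminant:
  Δ = trace² - 4·det = 1369 - 1216 = 153.
Step 3 — eigenvalues:
  λ = (trace ± √Δ)/2 = (37 ± 12.3693)/2,
  λ_1 = 24.6847,  λ_2 = 12.3153.

Step 4 — unit eigenvector for λ_1: solve (Sigma - λ_1 I)v = 0. First row:
  (17 - 24.6847)·v_x + (6)·v_y = 0, i.e. (-7.6847)·v_x + (6)·v_y = 0,
  so v ∝ (b, λ_1 - a) = (6, 7.6847) = u.
  ||u|| = √((6)² + (7.6847)²) = √(95.054) ≈ 9.7496,
  v_1 = u/||u|| ≈ (0.6154, 0.7882) (||v_1|| = 1).

λ_1 = 24.6847,  λ_2 = 12.3153;  v_1 ≈ (0.6154, 0.7882)


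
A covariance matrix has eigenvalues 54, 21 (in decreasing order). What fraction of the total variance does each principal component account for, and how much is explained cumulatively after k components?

Step 1 — total variance = trace(Sigma) = Σ λ_i = 54 + 21 = 75.

Step 2 — fraction explained by component i = λ_i / Σ λ:
  PC1: 54/75 = 0.72
  PC2: 21/75 = 0.28

Step 3 — cumulative fraction after k components = (λ_1 + ... + λ_k) / Σ λ:
  k = 1: 54/75 = 0.72
  k = 2: (54 + 21)/75 = 75/75 = 1

Summary (fraction, with percent):

explained: PC1 0.72 (72%), PC2 0.28 (28%);  cumulative: 0.72, 1


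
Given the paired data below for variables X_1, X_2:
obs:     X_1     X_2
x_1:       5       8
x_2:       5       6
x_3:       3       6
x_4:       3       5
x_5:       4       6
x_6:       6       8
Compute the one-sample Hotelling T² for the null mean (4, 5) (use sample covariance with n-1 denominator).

Step 1 — sample mean vector:
  mean(X_1) = (5 + 5 + 3 + 3 + 4 + 6) / 6 = 26/6 = 4.3333
  mean(X_2) = (8 + 6 + 6 + 5 + 6 + 8) / 6 = 39/6 = 6.5
  x̄ = (4.3333, 6.5),  deviation x̄ - mu_0 = (4.3333, 6.5) - (4, 5) = (0.3333, 1.5).

Step 2 — sample covariance matrix, S[i,j] = (1/(n-1)) · Σ_k (x_{k,i} - mean_i) · (x_{k,j} - mean_j), divisor n-1 = 5:
  S[X_1,X_1] = ((0.6667)·(0.6667) + (0.6667)·(0.6667) + (-1.3333)·(-1.3333) + (-1.3333)·(-1.3333) + (-0.3333)·(-0.3333) + (1.6667)·(1.6667)) / 5 = 7.3333/5 = 1.4667
  S[X_1,X_2] = ((0.6667)·(1.5) + (0.6667)·(-0.5) + (-1.3333)·(-0.5) + (-1.3333)·(-1.5) + (-0.3333)·(-0.5) + (1.6667)·(1.5)) / 5 = 6/5 = 1.2
  S[X_2,X_2] = ((1.5)·(1.5) + (-0.5)·(-0.5) + (-0.5)·(-0.5) + (-1.5)·(-1.5) + (-0.5)·(-0.5) + (1.5)·(1.5)) / 5 = 7.5/5 = 1.5
  S = [[1.4667, 1.2],
 [1.2, 1.5]].

Step 3 — invert S. det(S) = 1.4667·1.5 - (1.2)² = 0.76.
  S^{-1} = (1/det) · [[d, -b], [-b, a]] = [[1.9737, -1.5789],
 [-1.5789, 1.9298]].

Step 4 — quadratic form (x̄ - mu_0)^T · S^{-1} · (x̄ - mu_0):
  S^{-1} · (x̄ - mu_0) = (-1.7105, 2.3684),
  (x̄ - mu_0)^T · [...] = (0.3333)·(-1.7105) + (1.5)·(2.3684) = 2.9825.

Step 5 — scale by n: T² = 6 · 2.9825 = 17.8947.

T² ≈ 17.8947


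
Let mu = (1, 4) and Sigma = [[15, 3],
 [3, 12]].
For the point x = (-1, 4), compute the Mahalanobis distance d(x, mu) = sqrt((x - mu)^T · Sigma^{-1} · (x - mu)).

Step 1 — centre the observation: (x - mu) = (-2, 0).

Step 2 — invert Sigma. det(Sigma) = 15·12 - (3)² = 171.
  Sigma^{-1} = (1/det) · [[d, -b], [-b, a]] = [[0.0702, -0.0175],
 [-0.0175, 0.0877]].

Step 3 — form the quadratic (x - mu)^T · Sigma^{-1} · (x - mu):
  Sigma^{-1} · (x - mu) = (-0.1404, 0.0351).
  (x - mu)^T · [Sigma^{-1} · (x - mu)] = (-2)·(-0.1404) + (0)·(0.0351) = 0.2807.

Step 4 — take square root: d = √(0.2807) ≈ 0.5298.

d(x, mu) = √(0.2807) ≈ 0.5298


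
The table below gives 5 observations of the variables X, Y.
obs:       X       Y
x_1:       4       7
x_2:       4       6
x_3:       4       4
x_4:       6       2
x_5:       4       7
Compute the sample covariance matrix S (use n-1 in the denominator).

Step 1 — column means:
  mean(X) = (4 + 4 + 4 + 6 + 4) / 5 = 22/5 = 4.4
  mean(Y) = (7 + 6 + 4 + 2 + 7) / 5 = 26/5 = 5.2

Step 2 — sample covariance S[i,j] = (1/(n-1)) · Σ_k (x_{k,i} - mean_i) · (x_{k,j} - mean_j), with n-1 = 4.
  S[X,X] = ((-0.4)·(-0.4) + (-0.4)·(-0.4) + (-0.4)·(-0.4) + (1.6)·(1.6) + (-0.4)·(-0.4)) / 4 = 3.2/4 = 0.8
  S[X,Y] = ((-0.4)·(1.8) + (-0.4)·(0.8) + (-0.4)·(-1.2) + (1.6)·(-3.2) + (-0.4)·(1.8)) / 4 = -6.4/4 = -1.6
  S[Y,Y] = ((1.8)·(1.8) + (0.8)·(0.8) + (-1.2)·(-1.2) + (-3.2)·(-3.2) + (1.8)·(1.8)) / 4 = 18.8/4 = 4.7

S is symmetric (S[j,i] = S[i,j]). Assembling:

S = [[0.8, -1.6],
 [-1.6, 4.7]]


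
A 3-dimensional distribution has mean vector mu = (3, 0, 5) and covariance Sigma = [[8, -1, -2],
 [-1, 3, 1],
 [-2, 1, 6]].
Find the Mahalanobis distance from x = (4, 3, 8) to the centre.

Step 1 — centre the observation: (x - mu) = (1, 3, 3).

Step 2 — invert Sigma (cofactor / det for 3×3, or solve directly):
  Sigma^{-1} = [[0.1393, 0.0328, 0.041],
 [0.0328, 0.3607, -0.0492],
 [0.041, -0.0492, 0.1885]].

Step 3 — form the quadratic (x - mu)^T · Sigma^{-1} · (x - mu):
  Sigma^{-1} · (x - mu) = (0.3607, 0.9672, 0.459).
  (x - mu)^T · [Sigma^{-1} · (x - mu)] = (1)·(0.3607) + (3)·(0.9672) + (3)·(0.459) = 4.6393.

Step 4 — take square root: d = √(4.6393) ≈ 2.1539.

d(x, mu) = √(4.6393) ≈ 2.1539


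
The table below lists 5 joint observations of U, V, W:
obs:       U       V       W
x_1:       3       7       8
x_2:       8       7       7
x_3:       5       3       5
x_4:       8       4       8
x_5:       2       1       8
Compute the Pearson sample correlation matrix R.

Step 1 — column means:
  mean(U) = (3 + 8 + 5 + 8 + 2) / 5 = 26/5 = 5.2
  mean(V) = (7 + 7 + 3 + 4 + 1) / 5 = 22/5 = 4.4
  mean(W) = (8 + 7 + 5 + 8 + 8) / 5 = 36/5 = 7.2

Step 2 — sample variances and covariances s[i,j] = (1/(n-1)) · Σ_k (x_{k,i} - mean_i) · (x_{k,j} - mean_j), with n-1 = 4:
  s[U,U] = ((-2.2)·(-2.2) + (2.8)·(2.8) + (-0.2)·(-0.2) + (2.8)·(2.8) + (-3.2)·(-3.2)) / 4 = 30.8/4 = 7.7
  s[U,V] = ((-2.2)·(2.6) + (2.8)·(2.6) + (-0.2)·(-1.4) + (2.8)·(-0.4) + (-3.2)·(-3.4)) / 4 = 11.6/4 = 2.9
  s[U,W] = ((-2.2)·(0.8) + (2.8)·(-0.2) + (-0.2)·(-2.2) + (2.8)·(0.8) + (-3.2)·(0.8)) / 4 = -2.2/4 = -0.55
  s[V,V] = ((2.6)·(2.6) + (2.6)·(2.6) + (-1.4)·(-1.4) + (-0.4)·(-0.4) + (-3.4)·(-3.4)) / 4 = 27.2/4 = 6.8
  s[V,W] = ((2.6)·(0.8) + (2.6)·(-0.2) + (-1.4)·(-2.2) + (-0.4)·(0.8) + (-3.4)·(0.8)) / 4 = 1.6/4 = 0.4
  s[W,W] = ((0.8)·(0.8) + (-0.2)·(-0.2) + (-2.2)·(-2.2) + (0.8)·(0.8) + (0.8)·(0.8)) / 4 = 6.8/4 = 1.7
  Sample standard deviations s_i = √(s[i,i]):
  s(U) = √(7.7) = 2.7749
  s(V) = √(6.8) = 2.6077
  s(W) = √(1.7) = 1.3038

Step 3 — r_{ij} = s_{ij} / (s_i · s_j):
  r[U,U] = 1 (diagonal).
  r[U,V] = 2.9 / (2.7749 · 2.6077) = 2.9 / 7.236 = 0.4008
  r[U,W] = -0.55 / (2.7749 · 1.3038) = -0.55 / 3.618 = -0.152
  r[V,V] = 1 (diagonal).
  r[V,W] = 0.4 / (2.6077 · 1.3038) = 0.4 / 3.4 = 0.1176
  r[W,W] = 1 (diagonal).

R is symmetric with unit diagonal. Assembling:

R = [[1, 0.4008, -0.152],
 [0.4008, 1, 0.1176],
 [-0.152, 0.1176, 1]]


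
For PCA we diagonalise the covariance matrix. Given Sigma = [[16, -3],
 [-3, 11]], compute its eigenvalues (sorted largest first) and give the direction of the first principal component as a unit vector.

Step 1 — characteristic polynomial of 2×2 Sigma:
  det(Sigma - λI) = λ² - trace · λ + det = 0.
  trace = 16 + 11 = 27, det = 16·11 - (-3)² = 167.
Step 2 — discriminant:
  Δ = trace² - 4·det = 729 - 668 = 61.
Step 3 — eigenvalues:
  λ = (trace ± √Δ)/2 = (27 ± 7.8102)/2,
  λ_1 = 17.4051,  λ_2 = 9.5949.

Step 4 — unit eigenvector for λ_1: solve (Sigma - λ_1 I)v = 0. First row:
  (16 - 17.4051)·v_x + (-3)·v_y = 0, i.e. (-1.4051)·v_x + (-3)·v_y = 0,
  so v ∝ (b, λ_1 - a) = (-3, 1.4051); multiply by -1 so the first entry is positive: u = (3, -1.4051).
  ||u|| = √((3)² + (-1.4051)²) = √(10.9744) ≈ 3.3128,
  v_1 = u/||u|| ≈ (0.9056, -0.4242) (||v_1|| = 1).

λ_1 = 17.4051,  λ_2 = 9.5949;  v_1 ≈ (0.9056, -0.4242)


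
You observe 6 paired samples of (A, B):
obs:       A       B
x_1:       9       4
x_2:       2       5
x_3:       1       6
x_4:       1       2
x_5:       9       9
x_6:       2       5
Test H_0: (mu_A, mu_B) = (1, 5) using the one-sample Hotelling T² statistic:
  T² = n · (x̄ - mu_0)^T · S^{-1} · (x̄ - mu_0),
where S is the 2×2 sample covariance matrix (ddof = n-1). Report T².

Step 1 — sample mean vector:
  mean(A) = (9 + 2 + 1 + 1 + 9 + 2) / 6 = 24/6 = 4
  mean(B) = (4 + 5 + 6 + 2 + 9 + 5) / 6 = 31/6 = 5.1667
  x̄ = (4, 5.1667),  deviation x̄ - mu_0 = (4, 5.1667) - (1, 5) = (3, 0.1667).

Step 2 — sample covariance matrix, S[i,j] = (1/(n-1)) · Σ_k (x_{k,i} - mean_i) · (x_{k,j} - mean_j), divisor n-1 = 5:
  S[A,A] = ((5)·(5) + (-2)·(-2) + (-3)·(-3) + (-3)·(-3) + (5)·(5) + (-2)·(-2)) / 5 = 76/5 = 15.2
  S[A,B] = ((5)·(-1.1667) + (-2)·(-0.1667) + (-3)·(0.8333) + (-3)·(-3.1667) + (5)·(3.8333) + (-2)·(-0.1667)) / 5 = 21/5 = 4.2
  S[B,B] = ((-1.1667)·(-1.1667) + (-0.1667)·(-0.1667) + (0.8333)·(0.8333) + (-3.1667)·(-3.1667) + (3.8333)·(3.8333) + (-0.1667)·(-0.1667)) / 5 = 26.8333/5 = 5.3667
  S = [[15.2, 4.2],
 [4.2, 5.3667]].

Step 3 — invert S. det(S) = 15.2·5.3667 - (4.2)² = 63.9333.
  S^{-1} = (1/det) · [[d, -b], [-b, a]] = [[0.0839, -0.0657],
 [-0.0657, 0.2377]].

Step 4 — quadratic form (x̄ - mu_0)^T · S^{-1} · (x̄ - mu_0):
  S^{-1} · (x̄ - mu_0) = (0.2409, -0.1575),
  (x̄ - mu_0)^T · [...] = (3)·(0.2409) + (0.1667)·(-0.1575) = 0.6964.

Step 5 — scale by n: T² = 6 · 0.6964 = 4.1783.

T² ≈ 4.1783


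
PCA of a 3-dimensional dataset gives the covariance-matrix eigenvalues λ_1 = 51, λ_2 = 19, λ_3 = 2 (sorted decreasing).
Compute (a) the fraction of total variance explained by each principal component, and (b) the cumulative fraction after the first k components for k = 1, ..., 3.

Step 1 — total variance = trace(Sigma) = Σ λ_i = 51 + 19 + 2 = 72.

Step 2 — fraction explained by component i = λ_i / Σ λ:
  PC1: 51/72 = 0.7083
  PC2: 19/72 = 0.2639
  PC3: 2/72 = 0.0278

Step 3 — cumulative fraction after k components = (λ_1 + ... + λ_k) / Σ λ:
  k = 1: 51/72 = 0.7083
  k = 2: (51 + 19)/72 = 70/72 = 0.9722
  k = 3: (51 + 19 + 2)/72 = 72/72 = 1

Summary (fraction, with percent):

explained: PC1 0.7083 (70.83%), PC2 0.2639 (26.39%), PC3 0.0278 (2.78%);  cumulative: 0.7083, 0.9722, 1


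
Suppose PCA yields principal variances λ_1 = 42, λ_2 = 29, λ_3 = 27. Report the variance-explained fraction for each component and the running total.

Step 1 — total variance = trace(Sigma) = Σ λ_i = 42 + 29 + 27 = 98.

Step 2 — fraction explained by component i = λ_i / Σ λ:
  PC1: 42/98 = 0.4286
  PC2: 29/98 = 0.2959
  PC3: 27/98 = 0.2755

Step 3 — cumulative fraction after k components = (λ_1 + ... + λ_k) / Σ λ:
  k = 1: 42/98 = 0.4286
  k = 2: (42 + 29)/98 = 71/98 = 0.7245
  k = 3: (42 + 29 + 27)/98 = 98/98 = 1

Summary (fraction, with percent):

explained: PC1 0.4286 (42.86%), PC2 0.2959 (29.59%), PC3 0.2755 (27.55%);  cumulative: 0.4286, 0.7245, 1


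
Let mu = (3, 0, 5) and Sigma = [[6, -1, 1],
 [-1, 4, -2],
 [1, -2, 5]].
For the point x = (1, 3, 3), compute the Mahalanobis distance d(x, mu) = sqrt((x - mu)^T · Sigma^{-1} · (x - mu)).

Step 1 — centre the observation: (x - mu) = (-2, 3, -2).

Step 2 — invert Sigma (cofactor / det for 3×3, or solve directly):
  Sigma^{-1} = [[0.1758, 0.033, -0.022],
 [0.033, 0.3187, 0.1209],
 [-0.022, 0.1209, 0.2527]].

Step 3 — form the quadratic (x - mu)^T · Sigma^{-1} · (x - mu):
  Sigma^{-1} · (x - mu) = (-0.2088, 0.6484, -0.0989).
  (x - mu)^T · [Sigma^{-1} · (x - mu)] = (-2)·(-0.2088) + (3)·(0.6484) + (-2)·(-0.0989) = 2.5604.

Step 4 — take square root: d = √(2.5604) ≈ 1.6001.

d(x, mu) = √(2.5604) ≈ 1.6001


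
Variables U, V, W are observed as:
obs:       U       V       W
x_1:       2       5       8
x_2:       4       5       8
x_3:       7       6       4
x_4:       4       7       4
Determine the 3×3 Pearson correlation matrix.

Step 1 — column means:
  mean(U) = (2 + 4 + 7 + 4) / 4 = 17/4 = 4.25
  mean(V) = (5 + 5 + 6 + 7) / 4 = 23/4 = 5.75
  mean(W) = (8 + 8 + 4 + 4) / 4 = 24/4 = 6

Step 2 — sample variances and covariances s[i,j] = (1/(n-1)) · Σ_k (x_{k,i} - mean_i) · (x_{k,j} - mean_j), with n-1 = 3:
  s[U,U] = ((-2.25)·(-2.25) + (-0.25)·(-0.25) + (2.75)·(2.75) + (-0.25)·(-0.25)) / 3 = 12.75/3 = 4.25
  s[U,V] = ((-2.25)·(-0.75) + (-0.25)·(-0.75) + (2.75)·(0.25) + (-0.25)·(1.25)) / 3 = 2.25/3 = 0.75
  s[U,W] = ((-2.25)·(2) + (-0.25)·(2) + (2.75)·(-2) + (-0.25)·(-2)) / 3 = -10/3 = -3.3333
  s[V,V] = ((-0.75)·(-0.75) + (-0.75)·(-0.75) + (0.25)·(0.25) + (1.25)·(1.25)) / 3 = 2.75/3 = 0.9167
  s[V,W] = ((-0.75)·(2) + (-0.75)·(2) + (0.25)·(-2) + (1.25)·(-2)) / 3 = -6/3 = -2
  s[W,W] = ((2)·(2) + (2)·(2) + (-2)·(-2) + (-2)·(-2)) / 3 = 16/3 = 5.3333
  Sample standard deviations s_i = √(s[i,i]):
  s(U) = √(4.25) = 2.0616
  s(V) = √(0.9167) = 0.9574
  s(W) = √(5.3333) = 2.3094

Step 3 — r_{ij} = s_{ij} / (s_i · s_j):
  r[U,U] = 1 (diagonal).
  r[U,V] = 0.75 / (2.0616 · 0.9574) = 0.75 / 1.9738 = 0.38
  r[U,W] = -3.3333 / (2.0616 · 2.3094) = -3.3333 / 4.761 = -0.7001
  r[V,V] = 1 (diagonal).
  r[V,W] = -2 / (0.9574 · 2.3094) = -2 / 2.2111 = -0.9045
  r[W,W] = 1 (diagonal).

R is symmetric with unit diagonal. Assembling:

R = [[1, 0.38, -0.7001],
 [0.38, 1, -0.9045],
 [-0.7001, -0.9045, 1]]


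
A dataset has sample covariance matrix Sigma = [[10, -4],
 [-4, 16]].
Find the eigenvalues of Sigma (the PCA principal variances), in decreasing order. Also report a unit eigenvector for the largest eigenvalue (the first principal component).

Step 1 — characteristic polynomial of 2×2 Sigma:
  det(Sigma - λI) = λ² - trace · λ + det = 0.
  trace = 10 + 16 = 26, det = 10·16 - (-4)² = 144.
Step 2 — discriminant:
  Δ = trace² - 4·det = 676 - 576 = 100.
Step 3 — eigenvalues:
  λ = (trace ± √Δ)/2 = (26 ± 10)/2,
  λ_1 = 18,  λ_2 = 8.

Step 4 — unit eigenvector for λ_1: solve (Sigma - λ_1 I)v = 0. First row:
  (10 - 18)·v_x + (-4)·v_y = 0, i.e. (-8)·v_x + (-4)·v_y = 0,
  so v ∝ (b, λ_1 - a) = (-4, 8); multiply by -1 so the first entry is positive: u = (4, -8).
  ||u|| = √((4)² + (-8)²) = √(80) ≈ 8.9443,
  v_1 = u/||u|| ≈ (0.4472, -0.8944) (||v_1|| = 1).

λ_1 = 18,  λ_2 = 8;  v_1 ≈ (0.4472, -0.8944)


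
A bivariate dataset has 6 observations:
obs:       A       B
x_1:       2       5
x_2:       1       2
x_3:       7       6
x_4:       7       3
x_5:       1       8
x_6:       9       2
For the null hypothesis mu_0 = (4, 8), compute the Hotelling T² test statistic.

Step 1 — sample mean vector:
  mean(A) = (2 + 1 + 7 + 7 + 1 + 9) / 6 = 27/6 = 4.5
  mean(B) = (5 + 2 + 6 + 3 + 8 + 2) / 6 = 26/6 = 4.3333
  x̄ = (4.5, 4.3333),  deviation x̄ - mu_0 = (4.5, 4.3333) - (4, 8) = (0.5, -3.6667).

Step 2 — sample covariance matrix, S[i,j] = (1/(n-1)) · Σ_k (x_{k,i} - mean_i) · (x_{k,j} - mean_j), divisor n-1 = 5:
  S[A,A] = ((-2.5)·(-2.5) + (-3.5)·(-3.5) + (2.5)·(2.5) + (2.5)·(2.5) + (-3.5)·(-3.5) + (4.5)·(4.5)) / 5 = 63.5/5 = 12.7
  S[A,B] = ((-2.5)·(0.6667) + (-3.5)·(-2.3333) + (2.5)·(1.6667) + (2.5)·(-1.3333) + (-3.5)·(3.6667) + (4.5)·(-2.3333)) / 5 = -16/5 = -3.2
  S[B,B] = ((0.6667)·(0.6667) + (-2.3333)·(-2.3333) + (1.6667)·(1.6667) + (-1.3333)·(-1.3333) + (3.6667)·(3.6667) + (-2.3333)·(-2.3333)) / 5 = 29.3333/5 = 5.8667
  S = [[12.7, -3.2],
 [-3.2, 5.8667]].

Step 3 — invert S. det(S) = 12.7·5.8667 - (-3.2)² = 64.2667.
  S^{-1} = (1/det) · [[d, -b], [-b, a]] = [[0.0913, 0.0498],
 [0.0498, 0.1976]].

Step 4 — quadratic form (x̄ - mu_0)^T · S^{-1} · (x̄ - mu_0):
  S^{-1} · (x̄ - mu_0) = (-0.1369, -0.6997),
  (x̄ - mu_0)^T · [...] = (0.5)·(-0.1369) + (-3.6667)·(-0.6997) = 2.4971.

Step 5 — scale by n: T² = 6 · 2.4971 = 14.9824.

T² ≈ 14.9824


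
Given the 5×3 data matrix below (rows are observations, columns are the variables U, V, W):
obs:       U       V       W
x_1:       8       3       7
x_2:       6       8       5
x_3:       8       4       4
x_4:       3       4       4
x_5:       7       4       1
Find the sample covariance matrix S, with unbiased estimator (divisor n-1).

Step 1 — column means:
  mean(U) = (8 + 6 + 8 + 3 + 7) / 5 = 32/5 = 6.4
  mean(V) = (3 + 8 + 4 + 4 + 4) / 5 = 23/5 = 4.6
  mean(W) = (7 + 5 + 4 + 4 + 1) / 5 = 21/5 = 4.2

Step 2 — sample covariance S[i,j] = (1/(n-1)) · Σ_k (x_{k,i} - mean_i) · (x_{k,j} - mean_j), with n-1 = 4.
  S[U,U] = ((1.6)·(1.6) + (-0.4)·(-0.4) + (1.6)·(1.6) + (-3.4)·(-3.4) + (0.6)·(0.6)) / 4 = 17.2/4 = 4.3
  S[U,V] = ((1.6)·(-1.6) + (-0.4)·(3.4) + (1.6)·(-0.6) + (-3.4)·(-0.6) + (0.6)·(-0.6)) / 4 = -3.2/4 = -0.8
  S[U,W] = ((1.6)·(2.8) + (-0.4)·(0.8) + (1.6)·(-0.2) + (-3.4)·(-0.2) + (0.6)·(-3.2)) / 4 = 2.6/4 = 0.65
  S[V,V] = ((-1.6)·(-1.6) + (3.4)·(3.4) + (-0.6)·(-0.6) + (-0.6)·(-0.6) + (-0.6)·(-0.6)) / 4 = 15.2/4 = 3.8
  S[V,W] = ((-1.6)·(2.8) + (3.4)·(0.8) + (-0.6)·(-0.2) + (-0.6)·(-0.2) + (-0.6)·(-3.2)) / 4 = 0.4/4 = 0.1
  S[W,W] = ((2.8)·(2.8) + (0.8)·(0.8) + (-0.2)·(-0.2) + (-0.2)·(-0.2) + (-3.2)·(-3.2)) / 4 = 18.8/4 = 4.7

S is symmetric (S[j,i] = S[i,j]). Assembling:

S = [[4.3, -0.8, 0.65],
 [-0.8, 3.8, 0.1],
 [0.65, 0.1, 4.7]]


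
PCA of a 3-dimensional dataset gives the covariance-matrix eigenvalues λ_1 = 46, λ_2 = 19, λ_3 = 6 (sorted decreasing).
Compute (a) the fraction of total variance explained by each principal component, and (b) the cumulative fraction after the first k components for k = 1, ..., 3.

Step 1 — total variance = trace(Sigma) = Σ λ_i = 46 + 19 + 6 = 71.

Step 2 — fraction explained by component i = λ_i / Σ λ:
  PC1: 46/71 = 0.6479
  PC2: 19/71 = 0.2676
  PC3: 6/71 = 0.0845

Step 3 — cumulative fraction after k components = (λ_1 + ... + λ_k) / Σ λ:
  k = 1: 46/71 = 0.6479
  k = 2: (46 + 19)/71 = 65/71 = 0.9155
  k = 3: (46 + 19 + 6)/71 = 71/71 = 1

Summary (fraction, with percent):

explained: PC1 0.6479 (64.79%), PC2 0.2676 (26.76%), PC3 0.0845 (8.45%);  cumulative: 0.6479, 0.9155, 1


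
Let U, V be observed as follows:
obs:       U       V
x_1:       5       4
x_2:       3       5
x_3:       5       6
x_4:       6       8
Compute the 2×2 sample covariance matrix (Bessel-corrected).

Step 1 — column means:
  mean(U) = (5 + 3 + 5 + 6) / 4 = 19/4 = 4.75
  mean(V) = (4 + 5 + 6 + 8) / 4 = 23/4 = 5.75

Step 2 — sample covariance S[i,j] = (1/(n-1)) · Σ_k (x_{k,i} - mean_i) · (x_{k,j} - mean_j), with n-1 = 3.
  S[U,U] = ((0.25)·(0.25) + (-1.75)·(-1.75) + (0.25)·(0.25) + (1.25)·(1.25)) / 3 = 4.75/3 = 1.5833
  S[U,V] = ((0.25)·(-1.75) + (-1.75)·(-0.75) + (0.25)·(0.25) + (1.25)·(2.25)) / 3 = 3.75/3 = 1.25
  S[V,V] = ((-1.75)·(-1.75) + (-0.75)·(-0.75) + (0.25)·(0.25) + (2.25)·(2.25)) / 3 = 8.75/3 = 2.9167

S is symmetric (S[j,i] = S[i,j]). Assembling:

S = [[1.5833, 1.25],
 [1.25, 2.9167]]


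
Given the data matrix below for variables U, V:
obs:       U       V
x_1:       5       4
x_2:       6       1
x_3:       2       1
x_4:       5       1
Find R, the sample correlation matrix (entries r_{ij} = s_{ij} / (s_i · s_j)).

Step 1 — column means:
  mean(U) = (5 + 6 + 2 + 5) / 4 = 18/4 = 4.5
  mean(V) = (4 + 1 + 1 + 1) / 4 = 7/4 = 1.75

Step 2 — sample variances and covariances s[i,j] = (1/(n-1)) · Σ_k (x_{k,i} - mean_i) · (x_{k,j} - mean_j), with n-1 = 3:
  s[U,U] = ((0.5)·(0.5) + (1.5)·(1.5) + (-2.5)·(-2.5) + (0.5)·(0.5)) / 3 = 9/3 = 3
  s[U,V] = ((0.5)·(2.25) + (1.5)·(-0.75) + (-2.5)·(-0.75) + (0.5)·(-0.75)) / 3 = 1.5/3 = 0.5
  s[V,V] = ((2.25)·(2.25) + (-0.75)·(-0.75) + (-0.75)·(-0.75) + (-0.75)·(-0.75)) / 3 = 6.75/3 = 2.25
  Sample standard deviations s_i = √(s[i,i]):
  s(U) = √(3) = 1.7321
  s(V) = √(2.25) = 1.5

Step 3 — r_{ij} = s_{ij} / (s_i · s_j):
  r[U,U] = 1 (diagonal).
  r[U,V] = 0.5 / (1.7321 · 1.5) = 0.5 / 2.5981 = 0.1925
  r[V,V] = 1 (diagonal).

R is symmetric with unit diagonal. Assembling:

R = [[1, 0.1925],
 [0.1925, 1]]


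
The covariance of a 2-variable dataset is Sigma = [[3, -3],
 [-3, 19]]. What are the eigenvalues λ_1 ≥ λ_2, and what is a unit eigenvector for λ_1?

Step 1 — characteristic polynomial of 2×2 Sigma:
  det(Sigma - λI) = λ² - trace · λ + det = 0.
  trace = 3 + 19 = 22, det = 3·19 - (-3)² = 48.
Step 2 — discriminant:
  Δ = trace² - 4·det = 484 - 192 = 292.
Step 3 — eigenvalues:
  λ = (trace ± √Δ)/2 = (22 ± 17.088)/2,
  λ_1 = 19.544,  λ_2 = 2.456.

Step 4 — unit eigenvector for λ_1: solve (Sigma - λ_1 I)v = 0. First row:
  (3 - 19.544)·v_x + (-3)·v_y = 0, i.e. (-16.544)·v_x + (-3)·v_y = 0,
  so v ∝ (b, λ_1 - a) = (-3, 16.544); multiply by -1 so the first entry is positive: u = (3, -16.544).
  ||u|| = √((3)² + (-16.544)²) = √(282.7041) ≈ 16.8138,
  v_1 = u/||u|| ≈ (0.1784, -0.984) (||v_1|| = 1).

λ_1 = 19.544,  λ_2 = 2.456;  v_1 ≈ (0.1784, -0.984)


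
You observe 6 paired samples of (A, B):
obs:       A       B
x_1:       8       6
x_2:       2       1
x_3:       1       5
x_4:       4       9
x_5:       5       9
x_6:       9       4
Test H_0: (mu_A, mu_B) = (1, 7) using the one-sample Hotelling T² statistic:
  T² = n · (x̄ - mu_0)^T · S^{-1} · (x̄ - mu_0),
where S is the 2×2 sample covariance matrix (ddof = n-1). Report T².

Step 1 — sample mean vector:
  mean(A) = (8 + 2 + 1 + 4 + 5 + 9) / 6 = 29/6 = 4.8333
  mean(B) = (6 + 1 + 5 + 9 + 9 + 4) / 6 = 34/6 = 5.6667
  x̄ = (4.8333, 5.6667),  deviation x̄ - mu_0 = (4.8333, 5.6667) - (1, 7) = (3.8333, -1.3333).

Step 2 — sample covariance matrix, S[i,j] = (1/(n-1)) · Σ_k (x_{k,i} - mean_i) · (x_{k,j} - mean_j), divisor n-1 = 5:
  S[A,A] = ((3.1667)·(3.1667) + (-2.8333)·(-2.8333) + (-3.8333)·(-3.8333) + (-0.8333)·(-0.8333) + (0.1667)·(0.1667) + (4.1667)·(4.1667)) / 5 = 50.8333/5 = 10.1667
  S[A,B] = ((3.1667)·(0.3333) + (-2.8333)·(-4.6667) + (-3.8333)·(-0.6667) + (-0.8333)·(3.3333) + (0.1667)·(3.3333) + (4.1667)·(-1.6667)) / 5 = 7.6667/5 = 1.5333
  S[B,B] = ((0.3333)·(0.3333) + (-4.6667)·(-4.6667) + (-0.6667)·(-0.6667) + (3.3333)·(3.3333) + (3.3333)·(3.3333) + (-1.6667)·(-1.6667)) / 5 = 47.3333/5 = 9.4667
  S = [[10.1667, 1.5333],
 [1.5333, 9.4667]].

Step 3 — invert S. det(S) = 10.1667·9.4667 - (1.5333)² = 93.8933.
  S^{-1} = (1/det) · [[d, -b], [-b, a]] = [[0.1008, -0.0163],
 [-0.0163, 0.1083]].

Step 4 — quadratic form (x̄ - mu_0)^T · S^{-1} · (x̄ - mu_0):
  S^{-1} · (x̄ - mu_0) = (0.4083, -0.207),
  (x̄ - mu_0)^T · [...] = (3.8333)·(0.4083) + (-1.3333)·(-0.207) = 1.841.

Step 5 — scale by n: T² = 6 · 1.841 = 11.0459.

T² ≈ 11.0459


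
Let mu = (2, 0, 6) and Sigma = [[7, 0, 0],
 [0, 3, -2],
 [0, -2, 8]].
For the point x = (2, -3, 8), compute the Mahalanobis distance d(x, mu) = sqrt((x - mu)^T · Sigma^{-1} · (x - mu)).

Step 1 — centre the observation: (x - mu) = (0, -3, 2).

Step 2 — invert Sigma (cofactor / det for 3×3, or solve directly):
  Sigma^{-1} = [[0.1429, 0, 0],
 [0, 0.4, 0.1],
 [0, 0.1, 0.15]].

Step 3 — form the quadratic (x - mu)^T · Sigma^{-1} · (x - mu):
  Sigma^{-1} · (x - mu) = (0, -1, 0).
  (x - mu)^T · [Sigma^{-1} · (x - mu)] = (0)·(0) + (-3)·(-1) + (2)·(0) = 3.

Step 4 — take square root: d = √(3) ≈ 1.7321.

d(x, mu) = √(3) ≈ 1.7321


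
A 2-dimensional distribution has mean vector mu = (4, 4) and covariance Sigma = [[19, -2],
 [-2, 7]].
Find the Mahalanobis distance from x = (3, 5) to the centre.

Step 1 — centre the observation: (x - mu) = (-1, 1).

Step 2 — invert Sigma. det(Sigma) = 19·7 - (-2)² = 129.
  Sigma^{-1} = (1/det) · [[d, -b], [-b, a]] = [[0.0543, 0.0155],
 [0.0155, 0.1473]].

Step 3 — form the quadratic (x - mu)^T · Sigma^{-1} · (x - mu):
  Sigma^{-1} · (x - mu) = (-0.0388, 0.1318).
  (x - mu)^T · [Sigma^{-1} · (x - mu)] = (-1)·(-0.0388) + (1)·(0.1318) = 0.1705.

Step 4 — take square root: d = √(0.1705) ≈ 0.413.

d(x, mu) = √(0.1705) ≈ 0.413


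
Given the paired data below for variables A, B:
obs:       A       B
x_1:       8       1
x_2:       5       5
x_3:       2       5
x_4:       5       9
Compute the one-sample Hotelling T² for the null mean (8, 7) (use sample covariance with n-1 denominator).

Step 1 — sample mean vector:
  mean(A) = (8 + 5 + 2 + 5) / 4 = 20/4 = 5
  mean(B) = (1 + 5 + 5 + 9) / 4 = 20/4 = 5
  x̄ = (5, 5),  deviation x̄ - mu_0 = (5, 5) - (8, 7) = (-3, -2).

Step 2 — sample covariance matrix, S[i,j] = (1/(n-1)) · Σ_k (x_{k,i} - mean_i) · (x_{k,j} - mean_j), divisor n-1 = 3:
  S[A,A] = ((3)·(3) + (0)·(0) + (-3)·(-3) + (0)·(0)) / 3 = 18/3 = 6
  S[A,B] = ((3)·(-4) + (0)·(0) + (-3)·(0) + (0)·(4)) / 3 = -12/3 = -4
  S[B,B] = ((-4)·(-4) + (0)·(0) + (0)·(0) + (4)·(4)) / 3 = 32/3 = 10.6667
  S = [[6, -4],
 [-4, 10.6667]].

Step 3 — invert S. det(S) = 6·10.6667 - (-4)² = 48.
  S^{-1} = (1/det) · [[d, -b], [-b, a]] = [[0.2222, 0.0833],
 [0.0833, 0.125]].

Step 4 — quadratic form (x̄ - mu_0)^T · S^{-1} · (x̄ - mu_0):
  S^{-1} · (x̄ - mu_0) = (-0.8333, -0.5),
  (x̄ - mu_0)^T · [...] = (-3)·(-0.8333) + (-2)·(-0.5) = 3.5.

Step 5 — scale by n: T² = 4 · 3.5 = 14.

T² ≈ 14


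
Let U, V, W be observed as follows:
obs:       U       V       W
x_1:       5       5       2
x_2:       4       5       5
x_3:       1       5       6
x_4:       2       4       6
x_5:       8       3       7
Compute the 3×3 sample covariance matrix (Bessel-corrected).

Step 1 — column means:
  mean(U) = (5 + 4 + 1 + 2 + 8) / 5 = 20/5 = 4
  mean(V) = (5 + 5 + 5 + 4 + 3) / 5 = 22/5 = 4.4
  mean(W) = (2 + 5 + 6 + 6 + 7) / 5 = 26/5 = 5.2

Step 2 — sample covariance S[i,j] = (1/(n-1)) · Σ_k (x_{k,i} - mean_i) · (x_{k,j} - mean_j), with n-1 = 4.
  S[U,U] = ((1)·(1) + (0)·(0) + (-3)·(-3) + (-2)·(-2) + (4)·(4)) / 4 = 30/4 = 7.5
  S[U,V] = ((1)·(0.6) + (0)·(0.6) + (-3)·(0.6) + (-2)·(-0.4) + (4)·(-1.4)) / 4 = -6/4 = -1.5
  S[U,W] = ((1)·(-3.2) + (0)·(-0.2) + (-3)·(0.8) + (-2)·(0.8) + (4)·(1.8)) / 4 = 0/4 = 0
  S[V,V] = ((0.6)·(0.6) + (0.6)·(0.6) + (0.6)·(0.6) + (-0.4)·(-0.4) + (-1.4)·(-1.4)) / 4 = 3.2/4 = 0.8
  S[V,W] = ((0.6)·(-3.2) + (0.6)·(-0.2) + (0.6)·(0.8) + (-0.4)·(0.8) + (-1.4)·(1.8)) / 4 = -4.4/4 = -1.1
  S[W,W] = ((-3.2)·(-3.2) + (-0.2)·(-0.2) + (0.8)·(0.8) + (0.8)·(0.8) + (1.8)·(1.8)) / 4 = 14.8/4 = 3.7

S is symmetric (S[j,i] = S[i,j]). Assembling:

S = [[7.5, -1.5, 0],
 [-1.5, 0.8, -1.1],
 [0, -1.1, 3.7]]
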